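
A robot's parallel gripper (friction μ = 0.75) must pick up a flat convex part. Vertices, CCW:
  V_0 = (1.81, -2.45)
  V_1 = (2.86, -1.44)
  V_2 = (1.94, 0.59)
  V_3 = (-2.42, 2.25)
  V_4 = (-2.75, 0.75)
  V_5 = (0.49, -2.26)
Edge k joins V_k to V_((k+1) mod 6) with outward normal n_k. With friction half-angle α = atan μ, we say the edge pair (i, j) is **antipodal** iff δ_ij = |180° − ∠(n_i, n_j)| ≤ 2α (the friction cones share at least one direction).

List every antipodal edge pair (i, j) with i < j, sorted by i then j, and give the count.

count = 7; pairs: (0,2), (0,3), (1,3), (1,4), (1,5), (2,4), (2,5)

α = atan 0.75 = 36.87°;  2α = 73.74°
n_0 = (+0.6932, -0.7207)
n_1 = (+0.9108, +0.4128)
n_2 = (+0.3558, +0.9346)
n_3 = (-0.9766, +0.2149)
n_4 = (-0.6806, -0.7326)
n_5 = (-0.1425, -0.9898)
  (0,1): δ = 109.51°  ·
  (0,2): δ = 64.73°  ✓
  (0,3): δ = 33.70°  ✓
  (0,4): δ = 93.22°  ·
  (0,5): δ = 127.92°  ·
  (1,2): δ = 135.22°  ·
  (1,3): δ = 36.79°  ✓
  (1,4): δ = 22.73°  ✓
  (1,5): δ = 57.43°  ✓
  (2,3): δ = 81.56°  ·
  (2,4): δ = 22.05°  ✓
  (2,5): δ = 12.65°  ✓
  (3,4): δ = 120.49°  ·
  (3,5): δ = 85.78°  ·
  (4,5): δ = 145.30°  ·
antipodal pairs: 7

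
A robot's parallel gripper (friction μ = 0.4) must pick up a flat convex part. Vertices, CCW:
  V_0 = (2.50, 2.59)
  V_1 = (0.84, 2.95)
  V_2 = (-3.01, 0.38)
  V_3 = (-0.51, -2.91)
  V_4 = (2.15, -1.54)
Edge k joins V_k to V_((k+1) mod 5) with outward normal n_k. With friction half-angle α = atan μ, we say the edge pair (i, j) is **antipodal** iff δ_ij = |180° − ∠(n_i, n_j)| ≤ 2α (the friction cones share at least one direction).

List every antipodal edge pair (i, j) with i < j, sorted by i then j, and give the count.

count = 4; pairs: (0,2), (0,3), (1,3), (2,4)

α = atan 0.4 = 21.80°;  2α = 43.60°
n_0 = (+0.2119, +0.9773)
n_1 = (-0.5552, +0.8317)
n_2 = (-0.7962, -0.6050)
n_3 = (+0.4579, -0.8890)
n_4 = (+0.9964, -0.0844)
  (0,1): δ = 134.04°  ·
  (0,2): δ = 40.53°  ✓
  (0,3): δ = 39.49°  ✓
  (0,4): δ = 97.39°  ·
  (1,2): δ = 86.49°  ·
  (1,3): δ = 6.47°  ✓
  (1,4): δ = 51.43°  ·
  (2,3): δ = 99.98°  ·
  (2,4): δ = 42.07°  ✓
  (3,4): δ = 122.09°  ·
antipodal pairs: 4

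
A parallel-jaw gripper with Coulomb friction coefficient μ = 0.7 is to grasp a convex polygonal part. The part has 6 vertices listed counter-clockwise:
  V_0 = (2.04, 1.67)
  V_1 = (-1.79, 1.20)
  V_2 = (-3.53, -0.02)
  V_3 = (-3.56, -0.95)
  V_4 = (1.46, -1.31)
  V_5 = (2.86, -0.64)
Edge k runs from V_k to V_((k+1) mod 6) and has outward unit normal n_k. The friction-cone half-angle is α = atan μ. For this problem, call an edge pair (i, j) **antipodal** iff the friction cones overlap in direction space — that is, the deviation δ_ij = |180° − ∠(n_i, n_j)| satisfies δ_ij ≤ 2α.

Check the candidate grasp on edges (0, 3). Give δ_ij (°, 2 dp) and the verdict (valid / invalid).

α = atan 0.7 = 34.99°;  2α = 69.98°
edge 0: e_0 = (-3.83, -0.47);  n_0 = (-0.1218, +0.9926)
edge 3: e_3 = (+5.02, -0.36);  n_3 = (-0.0715, -0.9974)
∠(n_0, n_3) = 168.90°
δ = |180° − 168.90°| = 11.10°
11.10° ≤ 2α = 69.98°  →  valid

δ = 11.10°, valid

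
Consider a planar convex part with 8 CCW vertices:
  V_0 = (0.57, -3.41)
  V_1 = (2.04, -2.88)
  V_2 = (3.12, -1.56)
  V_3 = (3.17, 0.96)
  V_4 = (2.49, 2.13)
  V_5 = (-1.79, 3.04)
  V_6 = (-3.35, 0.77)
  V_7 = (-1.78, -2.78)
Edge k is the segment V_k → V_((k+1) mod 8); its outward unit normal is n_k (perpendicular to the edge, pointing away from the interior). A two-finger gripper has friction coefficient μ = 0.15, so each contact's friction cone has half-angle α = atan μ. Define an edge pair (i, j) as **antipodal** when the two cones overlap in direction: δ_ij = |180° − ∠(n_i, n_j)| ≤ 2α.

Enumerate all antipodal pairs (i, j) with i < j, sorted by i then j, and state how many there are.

α = atan 0.15 = 8.53°;  2α = 17.06°
n_0 = (+0.3392, -0.9407)
n_1 = (+0.7740, -0.6332)
n_2 = (+0.9998, -0.0198)
n_3 = (+0.8646, +0.5025)
n_4 = (+0.2080, +0.9781)
n_5 = (-0.8241, +0.5664)
n_6 = (-0.9146, -0.4045)
n_7 = (-0.2589, -0.9659)
  (0,1): δ = 149.12°  ·
  (0,2): δ = 110.96°  ·
  (0,3): δ = 79.66°  ·
  (0,4): δ = 31.83°  ·
  (0,5): δ = 35.68°  ·
  (0,6): δ = 94.03°  ·
  (0,7): δ = 145.17°  ·
  (1,2): δ = 141.85°  ·
  (1,3): δ = 110.55°  ·
  (1,4): δ = 62.71°  ·
  (1,5): δ = 4.79°  ✓
  (1,6): δ = 63.15°  ·
  (1,7): δ = 114.28°  ·
  (2,3): δ = 148.70°  ·
  (2,4): δ = 100.87°  ·
  (2,5): δ = 33.36°  ·
  (2,6): δ = 24.99°  ·
  (2,7): δ = 76.13°  ·
  (3,4): δ = 132.17°  ·
  (3,5): δ = 64.66°  ·
  (3,6): δ = 6.31°  ✓
  (3,7): δ = 44.83°  ·
  (4,5): δ = 112.49°  ·
  (4,6): δ = 54.14°  ·
  (4,7): δ = 3.00°  ✓
  (5,6): δ = 121.64°  ·
  (5,7): δ = 70.51°  ·
  (6,7): δ = 128.86°  ·
antipodal pairs: 3

count = 3; pairs: (1,5), (3,6), (4,7)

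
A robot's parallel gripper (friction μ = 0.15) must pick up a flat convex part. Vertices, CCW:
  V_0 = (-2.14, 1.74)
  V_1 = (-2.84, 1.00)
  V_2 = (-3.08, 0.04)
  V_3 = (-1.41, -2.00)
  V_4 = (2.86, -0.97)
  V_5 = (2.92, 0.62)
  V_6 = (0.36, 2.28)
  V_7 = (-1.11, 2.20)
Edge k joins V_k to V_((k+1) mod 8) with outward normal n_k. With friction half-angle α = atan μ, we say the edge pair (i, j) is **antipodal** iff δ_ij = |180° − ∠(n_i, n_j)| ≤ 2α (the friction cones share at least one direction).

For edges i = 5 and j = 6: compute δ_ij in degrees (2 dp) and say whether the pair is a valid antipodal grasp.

δ = 143.92°, invalid

α = atan 0.15 = 8.53°;  2α = 17.06°
edge 5: e_5 = (-2.56, +1.66);  n_5 = (+0.5441, +0.8390)
edge 6: e_6 = (-1.47, -0.08);  n_6 = (-0.0543, +0.9985)
∠(n_5, n_6) = 36.08°
δ = |180° − 36.08°| = 143.92°
143.92° > 2α = 17.06°  →  invalid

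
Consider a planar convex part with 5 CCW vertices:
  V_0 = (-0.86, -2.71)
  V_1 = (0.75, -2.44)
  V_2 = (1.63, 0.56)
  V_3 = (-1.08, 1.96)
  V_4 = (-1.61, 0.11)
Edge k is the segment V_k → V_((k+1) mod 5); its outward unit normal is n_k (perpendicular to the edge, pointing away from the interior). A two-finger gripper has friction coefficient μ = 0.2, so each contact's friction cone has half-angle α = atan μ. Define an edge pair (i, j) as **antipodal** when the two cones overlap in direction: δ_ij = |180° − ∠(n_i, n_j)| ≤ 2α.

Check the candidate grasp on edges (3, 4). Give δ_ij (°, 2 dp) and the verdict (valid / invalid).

α = atan 0.2 = 11.31°;  2α = 22.62°
edge 3: e_3 = (-0.53, -1.85);  n_3 = (-0.9613, +0.2754)
edge 4: e_4 = (+0.75, -2.82);  n_4 = (-0.9664, -0.2570)
∠(n_3, n_4) = 30.88°
δ = |180° − 30.88°| = 149.12°
149.12° > 2α = 22.62°  →  invalid

δ = 149.12°, invalid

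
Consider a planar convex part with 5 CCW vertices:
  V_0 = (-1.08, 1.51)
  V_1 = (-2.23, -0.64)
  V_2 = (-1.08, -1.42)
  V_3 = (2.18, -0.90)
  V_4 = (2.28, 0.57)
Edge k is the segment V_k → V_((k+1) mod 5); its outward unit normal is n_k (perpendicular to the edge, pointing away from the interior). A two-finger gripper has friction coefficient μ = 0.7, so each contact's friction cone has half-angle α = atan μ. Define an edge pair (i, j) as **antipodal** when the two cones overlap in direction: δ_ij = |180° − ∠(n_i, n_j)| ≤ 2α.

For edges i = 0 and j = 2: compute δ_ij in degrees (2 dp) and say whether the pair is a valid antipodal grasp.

δ = 52.80°, valid

α = atan 0.7 = 34.99°;  2α = 69.98°
edge 0: e_0 = (-1.15, -2.15);  n_0 = (-0.8818, +0.4717)
edge 2: e_2 = (+3.26, +0.52);  n_2 = (+0.1575, -0.9875)
∠(n_0, n_2) = 127.20°
δ = |180° − 127.20°| = 52.80°
52.80° ≤ 2α = 69.98°  →  valid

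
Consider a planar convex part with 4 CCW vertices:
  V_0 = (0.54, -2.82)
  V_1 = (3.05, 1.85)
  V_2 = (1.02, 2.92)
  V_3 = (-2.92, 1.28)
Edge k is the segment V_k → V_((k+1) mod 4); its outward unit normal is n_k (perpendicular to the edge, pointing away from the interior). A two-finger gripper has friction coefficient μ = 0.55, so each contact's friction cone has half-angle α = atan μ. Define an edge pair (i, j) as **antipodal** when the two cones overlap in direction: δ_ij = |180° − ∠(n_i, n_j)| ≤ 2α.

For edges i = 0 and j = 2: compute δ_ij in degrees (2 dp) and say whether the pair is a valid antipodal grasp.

α = atan 0.55 = 28.81°;  2α = 57.62°
edge 0: e_0 = (+2.51, +4.67);  n_0 = (+0.8808, -0.4734)
edge 2: e_2 = (-3.94, -1.64);  n_2 = (-0.3843, +0.9232)
∠(n_0, n_2) = 140.86°
δ = |180° − 140.86°| = 39.14°
39.14° ≤ 2α = 57.62°  →  valid

δ = 39.14°, valid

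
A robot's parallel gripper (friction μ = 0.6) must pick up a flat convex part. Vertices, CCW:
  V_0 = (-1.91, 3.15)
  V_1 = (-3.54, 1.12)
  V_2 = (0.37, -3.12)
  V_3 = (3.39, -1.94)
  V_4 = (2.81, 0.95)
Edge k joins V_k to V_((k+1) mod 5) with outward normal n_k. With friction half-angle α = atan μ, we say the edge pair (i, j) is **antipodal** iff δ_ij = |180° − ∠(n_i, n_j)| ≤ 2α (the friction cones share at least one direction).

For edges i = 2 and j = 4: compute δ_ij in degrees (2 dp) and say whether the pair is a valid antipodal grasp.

α = atan 0.6 = 30.96°;  2α = 61.93°
edge 2: e_2 = (+3.02, +1.18);  n_2 = (+0.3639, -0.9314)
edge 4: e_4 = (-4.72, +2.20);  n_4 = (+0.4225, +0.9064)
∠(n_2, n_4) = 133.67°
δ = |180° − 133.67°| = 46.33°
46.33° ≤ 2α = 61.93°  →  valid

δ = 46.33°, valid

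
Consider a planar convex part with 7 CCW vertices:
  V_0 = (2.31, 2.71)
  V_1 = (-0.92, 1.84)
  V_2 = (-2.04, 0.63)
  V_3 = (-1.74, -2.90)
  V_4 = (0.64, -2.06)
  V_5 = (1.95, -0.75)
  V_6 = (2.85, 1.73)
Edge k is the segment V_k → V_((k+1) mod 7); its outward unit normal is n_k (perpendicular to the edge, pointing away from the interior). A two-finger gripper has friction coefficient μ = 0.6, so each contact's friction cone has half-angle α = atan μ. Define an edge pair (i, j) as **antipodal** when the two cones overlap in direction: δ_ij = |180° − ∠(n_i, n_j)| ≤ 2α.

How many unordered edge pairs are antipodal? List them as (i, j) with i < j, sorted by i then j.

count = 9; pairs: (0,3), (0,4), (0,5), (1,3), (1,4), (1,5), (2,4), (2,5), (2,6)

α = atan 0.6 = 30.96°;  2α = 61.93°
n_0 = (-0.2601, +0.9656)
n_1 = (-0.7339, +0.6793)
n_2 = (-0.9964, -0.0847)
n_3 = (+0.3328, -0.9430)
n_4 = (+0.7071, -0.7071)
n_5 = (+0.9400, -0.3411)
n_6 = (+0.8758, +0.4826)
  (0,1): δ = 147.86°  ·
  (0,2): δ = 100.22°  ·
  (0,3): δ = 4.37°  ✓
  (0,4): δ = 29.93°  ✓
  (0,5): δ = 54.98°  ✓
  (0,6): δ = 103.78°  ·
  (1,2): δ = 132.35°  ·
  (1,3): δ = 27.77°  ✓
  (1,4): δ = 2.21°  ✓
  (1,5): δ = 22.84°  ✓
  (1,6): δ = 71.64°  ·
  (2,3): δ = 75.42°  ·
  (2,4): δ = 49.86°  ✓
  (2,5): δ = 24.80°  ✓
  (2,6): δ = 24.00°  ✓
  (3,4): δ = 154.44°  ·
  (3,5): δ = 129.39°  ·
  (3,6): δ = 80.58°  ·
  (4,5): δ = 154.95°  ·
  (4,6): δ = 106.14°  ·
  (5,6): δ = 131.20°  ·
antipodal pairs: 9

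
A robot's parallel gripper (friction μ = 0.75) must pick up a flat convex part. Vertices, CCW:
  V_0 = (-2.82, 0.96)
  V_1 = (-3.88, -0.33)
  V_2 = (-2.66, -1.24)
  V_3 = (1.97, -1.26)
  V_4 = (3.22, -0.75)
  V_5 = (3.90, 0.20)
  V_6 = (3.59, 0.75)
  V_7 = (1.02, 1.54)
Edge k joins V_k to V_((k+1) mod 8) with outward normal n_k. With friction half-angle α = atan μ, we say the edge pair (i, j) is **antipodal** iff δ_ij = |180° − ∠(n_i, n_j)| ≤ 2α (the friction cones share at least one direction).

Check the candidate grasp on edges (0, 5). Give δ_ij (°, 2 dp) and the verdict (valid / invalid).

δ = 68.82°, valid

α = atan 0.75 = 36.87°;  2α = 73.74°
edge 0: e_0 = (-1.06, -1.29);  n_0 = (-0.7726, +0.6349)
edge 5: e_5 = (-0.31, +0.55);  n_5 = (+0.8712, +0.4910)
∠(n_0, n_5) = 111.18°
δ = |180° − 111.18°| = 68.82°
68.82° ≤ 2α = 73.74°  →  valid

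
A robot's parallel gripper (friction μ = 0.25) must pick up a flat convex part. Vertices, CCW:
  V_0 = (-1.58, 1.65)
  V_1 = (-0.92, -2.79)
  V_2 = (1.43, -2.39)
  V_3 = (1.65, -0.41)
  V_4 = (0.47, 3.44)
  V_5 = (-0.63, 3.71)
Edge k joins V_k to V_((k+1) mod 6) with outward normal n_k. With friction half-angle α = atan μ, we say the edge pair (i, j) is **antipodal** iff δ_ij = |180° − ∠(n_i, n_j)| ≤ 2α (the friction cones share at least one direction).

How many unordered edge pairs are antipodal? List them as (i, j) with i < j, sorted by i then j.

α = atan 0.25 = 14.04°;  2α = 28.07°
n_0 = (-0.9891, -0.1470)
n_1 = (+0.1678, -0.9858)
n_2 = (+0.9939, -0.1104)
n_3 = (+0.9561, +0.2930)
n_4 = (+0.2384, +0.9712)
n_5 = (-0.9081, +0.4188)
  (0,1): δ = 88.80°  ·
  (0,2): δ = 14.80°  ✓
  (0,3): δ = 8.58°  ✓
  (0,4): δ = 67.75°  ·
  (0,5): δ = 146.79°  ·
  (1,2): δ = 106.00°  ·
  (1,3): δ = 82.62°  ·
  (1,4): δ = 23.45°  ✓
  (1,5): δ = 55.58°  ·
  (2,3): δ = 156.62°  ·
  (2,4): δ = 97.45°  ·
  (2,5): δ = 18.42°  ✓
  (3,4): δ = 120.83°  ·
  (3,5): δ = 41.80°  ·
  (4,5): δ = 100.97°  ·
antipodal pairs: 4

count = 4; pairs: (0,2), (0,3), (1,4), (2,5)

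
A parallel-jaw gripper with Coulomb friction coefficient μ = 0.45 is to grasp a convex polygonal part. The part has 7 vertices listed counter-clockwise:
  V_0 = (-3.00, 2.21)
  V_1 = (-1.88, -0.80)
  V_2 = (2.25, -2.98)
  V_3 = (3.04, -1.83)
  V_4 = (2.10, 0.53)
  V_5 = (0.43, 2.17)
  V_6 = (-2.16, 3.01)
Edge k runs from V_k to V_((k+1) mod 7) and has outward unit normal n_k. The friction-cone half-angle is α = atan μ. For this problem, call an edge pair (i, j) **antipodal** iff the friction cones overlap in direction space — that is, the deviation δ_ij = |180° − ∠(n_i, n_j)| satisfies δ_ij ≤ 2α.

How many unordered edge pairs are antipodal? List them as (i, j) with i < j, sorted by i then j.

α = atan 0.45 = 24.23°;  2α = 48.46°
n_0 = (-0.9372, -0.3487)
n_1 = (-0.4668, -0.8844)
n_2 = (+0.8243, -0.5662)
n_3 = (+0.9290, +0.3700)
n_4 = (+0.7007, +0.7135)
n_5 = (+0.3085, +0.9512)
n_6 = (-0.6897, +0.7241)
  (0,1): δ = 138.24°  ·
  (0,2): δ = 54.90°  ·
  (0,3): δ = 1.31°  ✓
  (0,4): δ = 25.11°  ✓
  (0,5): δ = 51.62°  ·
  (0,6): δ = 113.19°  ·
  (1,2): δ = 96.66°  ·
  (1,3): δ = 40.46°  ✓
  (1,4): δ = 16.65°  ✓
  (1,5): δ = 9.86°  ✓
  (1,6): δ = 71.43°  ·
  (2,3): δ = 123.79°  ·
  (2,4): δ = 99.99°  ·
  (2,5): δ = 73.48°  ·
  (2,6): δ = 11.91°  ✓
  (3,4): δ = 156.20°  ·
  (3,5): δ = 129.69°  ·
  (3,6): δ = 68.11°  ·
  (4,5): δ = 153.49°  ·
  (4,6): δ = 91.92°  ·
  (5,6): δ = 118.43°  ·
antipodal pairs: 6

count = 6; pairs: (0,3), (0,4), (1,3), (1,4), (1,5), (2,6)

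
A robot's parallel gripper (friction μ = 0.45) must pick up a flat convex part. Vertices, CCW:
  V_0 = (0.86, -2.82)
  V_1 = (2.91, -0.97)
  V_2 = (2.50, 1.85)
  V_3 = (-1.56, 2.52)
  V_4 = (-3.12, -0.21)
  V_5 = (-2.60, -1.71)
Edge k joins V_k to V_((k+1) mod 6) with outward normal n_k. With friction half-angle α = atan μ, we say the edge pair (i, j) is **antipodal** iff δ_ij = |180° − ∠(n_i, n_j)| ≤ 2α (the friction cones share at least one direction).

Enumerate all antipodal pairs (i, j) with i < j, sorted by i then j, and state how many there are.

α = atan 0.45 = 24.23°;  2α = 48.46°
n_0 = (+0.6700, -0.7424)
n_1 = (+0.9896, +0.1439)
n_2 = (+0.1628, +0.9867)
n_3 = (-0.8682, +0.4961)
n_4 = (-0.9448, -0.3275)
n_5 = (-0.3055, -0.9522)
  (0,1): δ = 123.79°  ·
  (0,2): δ = 51.44°  ·
  (0,3): δ = 18.19°  ✓
  (0,4): δ = 67.06°  ·
  (0,5): δ = 120.15°  ·
  (1,2): δ = 107.64°  ·
  (1,3): δ = 38.02°  ✓
  (1,4): δ = 10.85°  ✓
  (1,5): δ = 63.94°  ·
  (2,3): δ = 110.37°  ·
  (2,4): δ = 61.51°  ·
  (2,5): δ = 8.42°  ✓
  (3,4): δ = 131.14°  ·
  (3,5): δ = 78.04°  ·
  (4,5): δ = 126.91°  ·
antipodal pairs: 4

count = 4; pairs: (0,3), (1,3), (1,4), (2,5)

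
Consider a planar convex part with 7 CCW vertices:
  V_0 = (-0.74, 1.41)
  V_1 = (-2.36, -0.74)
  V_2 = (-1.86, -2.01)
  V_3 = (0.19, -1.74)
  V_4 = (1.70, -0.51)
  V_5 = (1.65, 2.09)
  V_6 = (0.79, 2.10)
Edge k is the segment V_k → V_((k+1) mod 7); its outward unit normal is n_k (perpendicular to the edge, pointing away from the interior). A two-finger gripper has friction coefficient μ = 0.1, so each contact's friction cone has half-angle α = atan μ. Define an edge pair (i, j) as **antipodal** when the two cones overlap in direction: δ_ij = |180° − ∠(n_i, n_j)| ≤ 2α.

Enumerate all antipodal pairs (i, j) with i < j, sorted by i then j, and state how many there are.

count = 1; pairs: (2,5)

α = atan 0.1 = 5.71°;  2α = 11.42°
n_0 = (-0.7987, +0.6018)
n_1 = (-0.9305, -0.3663)
n_2 = (+0.1306, -0.9914)
n_3 = (+0.6316, -0.7753)
n_4 = (+0.9998, +0.0192)
n_5 = (+0.0116, +0.9999)
n_6 = (-0.4111, +0.9116)
  (0,1): δ = 121.51°  ·
  (0,2): δ = 45.50°  ·
  (0,3): δ = 13.84°  ·
  (0,4): δ = 38.10°  ·
  (0,5): δ = 126.33°  ·
  (0,6): δ = 151.27°  ·
  (1,2): δ = 103.99°  ·
  (1,3): δ = 72.32°  ·
  (1,4): δ = 20.39°  ·
  (1,5): δ = 67.84°  ·
  (1,6): δ = 92.78°  ·
  (2,3): δ = 148.34°  ·
  (2,4): δ = 96.40°  ·
  (2,5): δ = 8.17°  ✓
  (2,6): δ = 16.77°  ·
  (3,4): δ = 128.06°  ·
  (3,5): δ = 39.83°  ·
  (3,6): δ = 14.89°  ·
  (4,5): δ = 91.77°  ·
  (4,6): δ = 66.83°  ·
  (5,6): δ = 155.06°  ·
antipodal pairs: 1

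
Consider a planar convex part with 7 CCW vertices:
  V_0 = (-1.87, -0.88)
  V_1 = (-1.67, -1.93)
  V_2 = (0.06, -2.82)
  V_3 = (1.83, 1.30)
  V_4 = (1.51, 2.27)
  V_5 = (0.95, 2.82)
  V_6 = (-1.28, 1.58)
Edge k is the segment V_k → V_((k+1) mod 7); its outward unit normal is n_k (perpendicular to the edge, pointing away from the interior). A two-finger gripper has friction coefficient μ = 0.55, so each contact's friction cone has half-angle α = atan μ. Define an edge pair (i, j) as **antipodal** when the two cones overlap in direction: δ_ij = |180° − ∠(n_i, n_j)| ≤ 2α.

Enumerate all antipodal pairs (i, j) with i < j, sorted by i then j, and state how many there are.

α = atan 0.55 = 28.81°;  2α = 57.62°
n_0 = (-0.9823, -0.1871)
n_1 = (-0.4575, -0.8892)
n_2 = (+0.9188, -0.3947)
n_3 = (+0.9497, +0.3133)
n_4 = (+0.7007, +0.7134)
n_5 = (-0.4860, +0.8740)
n_6 = (-0.9724, +0.2332)
  (0,1): δ = 128.01°  ·
  (0,2): δ = 34.03°  ✓
  (0,3): δ = 7.47°  ✓
  (0,4): δ = 34.73°  ✓
  (0,5): δ = 108.29°  ·
  (0,6): δ = 155.73°  ·
  (1,2): δ = 86.03°  ·
  (1,3): δ = 44.52°  ✓
  (1,4): δ = 17.26°  ✓
  (1,5): δ = 56.30°  ✓
  (1,6): δ = 103.74°  ·
  (2,3): δ = 138.49°  ·
  (2,4): δ = 111.23°  ·
  (2,5): δ = 37.67°  ✓
  (2,6): δ = 9.76°  ✓
  (3,4): δ = 152.74°  ·
  (3,5): δ = 79.18°  ·
  (3,6): δ = 31.74°  ✓
  (4,5): δ = 106.44°  ·
  (4,6): δ = 59.00°  ·
  (5,6): δ = 132.56°  ·
antipodal pairs: 9

count = 9; pairs: (0,2), (0,3), (0,4), (1,3), (1,4), (1,5), (2,5), (2,6), (3,6)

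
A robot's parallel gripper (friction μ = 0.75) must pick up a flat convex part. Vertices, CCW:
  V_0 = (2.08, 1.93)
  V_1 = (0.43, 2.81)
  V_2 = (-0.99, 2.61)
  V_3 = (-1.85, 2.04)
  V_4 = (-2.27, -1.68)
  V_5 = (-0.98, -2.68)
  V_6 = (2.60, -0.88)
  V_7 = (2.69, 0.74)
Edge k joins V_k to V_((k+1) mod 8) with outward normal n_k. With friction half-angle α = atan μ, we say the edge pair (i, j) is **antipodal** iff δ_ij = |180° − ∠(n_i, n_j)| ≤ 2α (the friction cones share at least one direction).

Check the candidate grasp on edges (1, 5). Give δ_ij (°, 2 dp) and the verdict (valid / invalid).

α = atan 0.75 = 36.87°;  2α = 73.74°
edge 1: e_1 = (-1.42, -0.20);  n_1 = (-0.1395, +0.9902)
edge 5: e_5 = (+3.58, +1.80);  n_5 = (+0.4492, -0.8934)
∠(n_1, n_5) = 161.32°
δ = |180° − 161.32°| = 18.68°
18.68° ≤ 2α = 73.74°  →  valid

δ = 18.68°, valid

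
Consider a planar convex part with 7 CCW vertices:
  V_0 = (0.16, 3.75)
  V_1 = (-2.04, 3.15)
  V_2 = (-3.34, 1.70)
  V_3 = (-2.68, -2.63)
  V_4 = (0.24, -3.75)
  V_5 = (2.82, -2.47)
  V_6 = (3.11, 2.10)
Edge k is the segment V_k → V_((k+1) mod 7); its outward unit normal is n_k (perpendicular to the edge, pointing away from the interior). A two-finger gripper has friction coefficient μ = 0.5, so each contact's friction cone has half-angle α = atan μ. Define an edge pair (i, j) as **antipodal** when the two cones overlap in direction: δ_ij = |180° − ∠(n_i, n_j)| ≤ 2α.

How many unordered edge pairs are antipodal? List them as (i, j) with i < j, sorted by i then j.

α = atan 0.5 = 26.57°;  2α = 53.13°
n_0 = (-0.2631, +0.9648)
n_1 = (-0.7446, +0.6675)
n_2 = (-0.9886, -0.1507)
n_3 = (-0.3581, -0.9337)
n_4 = (+0.4444, -0.8958)
n_5 = (+0.9980, -0.0633)
n_6 = (+0.4882, +0.8728)
  (0,1): δ = 147.13°  ·
  (0,2): δ = 96.59°  ·
  (0,3): δ = 36.24°  ✓
  (0,4): δ = 11.13°  ✓
  (0,5): δ = 71.11°  ·
  (0,6): δ = 135.53°  ·
  (1,2): δ = 129.46°  ·
  (1,3): δ = 69.11°  ·
  (1,4): δ = 21.74°  ✓
  (1,5): δ = 38.25°  ✓
  (1,6): δ = 102.66°  ·
  (2,3): δ = 119.65°  ·
  (2,4): δ = 72.28°  ·
  (2,5): δ = 12.30°  ✓
  (2,6): δ = 52.11°  ✓
  (3,4): δ = 132.63°  ·
  (3,5): δ = 72.65°  ·
  (3,6): δ = 8.23°  ✓
  (4,5): δ = 120.02°  ·
  (4,6): δ = 55.61°  ·
  (5,6): δ = 115.59°  ·
antipodal pairs: 7

count = 7; pairs: (0,3), (0,4), (1,4), (1,5), (2,5), (2,6), (3,6)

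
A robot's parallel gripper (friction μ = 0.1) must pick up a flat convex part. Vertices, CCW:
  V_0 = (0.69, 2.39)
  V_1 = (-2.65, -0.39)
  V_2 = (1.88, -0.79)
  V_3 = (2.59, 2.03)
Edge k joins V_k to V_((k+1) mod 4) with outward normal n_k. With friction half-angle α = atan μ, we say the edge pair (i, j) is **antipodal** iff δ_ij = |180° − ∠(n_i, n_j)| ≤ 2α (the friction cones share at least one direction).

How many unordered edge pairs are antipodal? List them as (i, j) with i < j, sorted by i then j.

α = atan 0.1 = 5.71°;  2α = 11.42°
n_0 = (-0.6397, +0.7686)
n_1 = (-0.0880, -0.9961)
n_2 = (+0.9697, -0.2442)
n_3 = (+0.1862, +0.9825)
  (0,1): δ = 44.82°  ·
  (0,2): δ = 36.10°  ·
  (0,3): δ = 129.50°  ·
  (1,2): δ = 99.09°  ·
  (1,3): δ = 5.68°  ✓
  (2,3): δ = 86.60°  ·
antipodal pairs: 1

count = 1; pairs: (1,3)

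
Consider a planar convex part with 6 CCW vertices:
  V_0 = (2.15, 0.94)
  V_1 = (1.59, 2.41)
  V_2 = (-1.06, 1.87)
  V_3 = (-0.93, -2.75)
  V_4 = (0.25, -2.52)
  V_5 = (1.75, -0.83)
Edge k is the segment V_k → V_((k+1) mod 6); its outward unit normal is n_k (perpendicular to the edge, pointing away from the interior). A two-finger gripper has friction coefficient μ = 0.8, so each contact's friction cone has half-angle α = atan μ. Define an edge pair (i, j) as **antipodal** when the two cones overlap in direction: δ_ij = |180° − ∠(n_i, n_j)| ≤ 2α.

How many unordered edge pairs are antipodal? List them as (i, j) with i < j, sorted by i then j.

count = 6; pairs: (0,2), (1,3), (1,4), (1,5), (2,4), (2,5)

α = atan 0.8 = 38.66°;  2α = 77.32°
n_0 = (+0.9345, +0.3560)
n_1 = (-0.1997, +0.9799)
n_2 = (-0.9996, -0.0281)
n_3 = (+0.1913, -0.9815)
n_4 = (+0.7479, -0.6638)
n_5 = (+0.9754, -0.2204)
  (0,1): δ = 99.34°  ·
  (0,2): δ = 19.24°  ✓
  (0,3): δ = 80.18°  ·
  (0,4): δ = 117.55°  ·
  (0,5): δ = 146.41°  ·
  (1,2): δ = 99.91°  ·
  (1,3): δ = 0.49°  ✓
  (1,4): δ = 36.89°  ✓
  (1,5): δ = 65.75°  ✓
  (2,3): δ = 80.58°  ·
  (2,4): δ = 43.20°  ✓
  (2,5): δ = 14.35°  ✓
  (3,4): δ = 142.62°  ·
  (3,5): δ = 113.76°  ·
  (4,5): δ = 151.14°  ·
antipodal pairs: 6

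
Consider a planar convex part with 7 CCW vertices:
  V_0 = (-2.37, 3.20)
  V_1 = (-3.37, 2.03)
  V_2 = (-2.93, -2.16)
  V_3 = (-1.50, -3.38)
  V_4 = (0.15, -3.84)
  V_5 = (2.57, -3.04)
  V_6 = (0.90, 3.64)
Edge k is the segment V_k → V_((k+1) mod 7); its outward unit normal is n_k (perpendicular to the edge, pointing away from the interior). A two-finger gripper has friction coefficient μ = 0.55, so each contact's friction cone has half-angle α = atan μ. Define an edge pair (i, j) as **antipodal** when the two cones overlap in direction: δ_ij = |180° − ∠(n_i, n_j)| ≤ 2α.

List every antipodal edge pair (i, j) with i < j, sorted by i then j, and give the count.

α = atan 0.55 = 28.81°;  2α = 57.62°
n_0 = (-0.7602, +0.6497)
n_1 = (-0.9945, -0.1044)
n_2 = (-0.6490, -0.7608)
n_3 = (-0.2685, -0.9633)
n_4 = (+0.3139, -0.9495)
n_5 = (+0.9701, +0.2425)
n_6 = (-0.1334, +0.9911)
  (0,1): δ = 133.48°  ·
  (0,2): δ = 89.95°  ·
  (0,3): δ = 65.06°  ·
  (0,4): δ = 31.19°  ✓
  (0,5): δ = 54.56°  ✓
  (0,6): δ = 138.18°  ·
  (1,2): δ = 136.46°  ·
  (1,3): δ = 111.57°  ·
  (1,4): δ = 77.70°  ·
  (1,5): δ = 8.04°  ✓
  (1,6): δ = 91.67°  ·
  (2,3): δ = 155.11°  ·
  (2,4): δ = 121.24°  ·
  (2,5): δ = 35.49°  ✓
  (2,6): δ = 48.13°  ✓
  (3,4): δ = 146.13°  ·
  (3,5): δ = 60.39°  ·
  (3,6): δ = 23.24°  ✓
  (4,5): δ = 94.26°  ·
  (4,6): δ = 10.63°  ✓
  (5,6): δ = 96.37°  ·
antipodal pairs: 7

count = 7; pairs: (0,4), (0,5), (1,5), (2,5), (2,6), (3,6), (4,6)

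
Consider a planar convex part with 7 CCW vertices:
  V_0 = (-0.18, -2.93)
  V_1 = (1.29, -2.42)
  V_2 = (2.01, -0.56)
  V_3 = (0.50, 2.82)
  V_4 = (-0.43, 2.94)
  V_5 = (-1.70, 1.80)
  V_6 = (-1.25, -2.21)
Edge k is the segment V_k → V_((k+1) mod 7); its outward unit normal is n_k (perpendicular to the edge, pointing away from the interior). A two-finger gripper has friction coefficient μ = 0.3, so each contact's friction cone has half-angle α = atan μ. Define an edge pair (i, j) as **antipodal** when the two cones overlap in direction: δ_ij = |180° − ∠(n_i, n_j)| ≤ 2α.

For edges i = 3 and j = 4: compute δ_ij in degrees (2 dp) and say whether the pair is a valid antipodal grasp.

α = atan 0.3 = 16.70°;  2α = 33.40°
edge 3: e_3 = (-0.93, +0.12);  n_3 = (+0.1280, +0.9918)
edge 4: e_4 = (-1.27, -1.14);  n_4 = (-0.6680, +0.7442)
∠(n_3, n_4) = 49.26°
δ = |180° − 49.26°| = 130.74°
130.74° > 2α = 33.40°  →  invalid

δ = 130.74°, invalid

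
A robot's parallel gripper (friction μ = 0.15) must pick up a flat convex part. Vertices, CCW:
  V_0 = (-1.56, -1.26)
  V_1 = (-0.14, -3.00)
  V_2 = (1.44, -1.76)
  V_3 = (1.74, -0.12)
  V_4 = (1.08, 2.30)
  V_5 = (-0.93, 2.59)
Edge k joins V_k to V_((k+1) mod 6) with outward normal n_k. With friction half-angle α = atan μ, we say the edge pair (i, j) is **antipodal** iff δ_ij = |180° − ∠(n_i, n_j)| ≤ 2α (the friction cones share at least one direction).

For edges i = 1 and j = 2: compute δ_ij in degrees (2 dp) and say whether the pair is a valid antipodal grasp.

δ = 138.49°, invalid

α = atan 0.15 = 8.53°;  2α = 17.06°
edge 1: e_1 = (+1.58, +1.24);  n_1 = (+0.6174, -0.7867)
edge 2: e_2 = (+0.30, +1.64);  n_2 = (+0.9837, -0.1799)
∠(n_1, n_2) = 41.51°
δ = |180° − 41.51°| = 138.49°
138.49° > 2α = 17.06°  →  invalid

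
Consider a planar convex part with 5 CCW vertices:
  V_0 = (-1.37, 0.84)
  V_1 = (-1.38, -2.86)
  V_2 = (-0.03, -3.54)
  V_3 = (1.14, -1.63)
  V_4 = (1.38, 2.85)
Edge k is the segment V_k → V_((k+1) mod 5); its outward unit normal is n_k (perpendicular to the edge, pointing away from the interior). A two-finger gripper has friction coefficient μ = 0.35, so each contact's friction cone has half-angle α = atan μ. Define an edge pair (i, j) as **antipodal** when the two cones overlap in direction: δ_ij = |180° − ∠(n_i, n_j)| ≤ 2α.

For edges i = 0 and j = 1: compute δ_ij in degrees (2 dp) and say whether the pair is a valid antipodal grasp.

δ = 116.58°, invalid

α = atan 0.35 = 19.29°;  2α = 38.58°
edge 0: e_0 = (-0.01, -3.70);  n_0 = (-1.0000, +0.0027)
edge 1: e_1 = (+1.35, -0.68);  n_1 = (-0.4499, -0.8931)
∠(n_0, n_1) = 63.42°
δ = |180° − 63.42°| = 116.58°
116.58° > 2α = 38.58°  →  invalid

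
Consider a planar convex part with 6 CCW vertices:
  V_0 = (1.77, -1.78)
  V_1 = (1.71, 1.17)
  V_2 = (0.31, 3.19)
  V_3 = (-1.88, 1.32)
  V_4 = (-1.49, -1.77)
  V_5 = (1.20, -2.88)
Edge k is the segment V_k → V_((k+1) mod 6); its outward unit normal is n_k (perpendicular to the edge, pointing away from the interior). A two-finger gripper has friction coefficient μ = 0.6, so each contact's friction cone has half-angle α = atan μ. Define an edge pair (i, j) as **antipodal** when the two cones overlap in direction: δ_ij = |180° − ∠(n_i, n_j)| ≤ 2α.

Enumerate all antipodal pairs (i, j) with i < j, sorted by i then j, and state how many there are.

count = 6; pairs: (0,2), (0,3), (1,3), (1,4), (2,5), (3,5)

α = atan 0.6 = 30.96°;  2α = 61.93°
n_0 = (+0.9998, +0.0203)
n_1 = (+0.8219, +0.5696)
n_2 = (-0.6494, +0.7605)
n_3 = (-0.9921, -0.1252)
n_4 = (-0.3814, -0.9244)
n_5 = (+0.8879, -0.4601)
  (0,1): δ = 146.44°  ·
  (0,2): δ = 50.67°  ✓
  (0,3): δ = 6.03°  ✓
  (0,4): δ = 66.41°  ·
  (0,5): δ = 151.44°  ·
  (1,2): δ = 84.23°  ·
  (1,3): δ = 27.53°  ✓
  (1,4): δ = 32.85°  ✓
  (1,5): δ = 117.88°  ·
  (2,3): δ = 123.30°  ·
  (2,4): δ = 62.92°  ·
  (2,5): δ = 22.11°  ✓
  (3,4): δ = 119.62°  ·
  (3,5): δ = 34.59°  ✓
  (4,5): δ = 94.97°  ·
antipodal pairs: 6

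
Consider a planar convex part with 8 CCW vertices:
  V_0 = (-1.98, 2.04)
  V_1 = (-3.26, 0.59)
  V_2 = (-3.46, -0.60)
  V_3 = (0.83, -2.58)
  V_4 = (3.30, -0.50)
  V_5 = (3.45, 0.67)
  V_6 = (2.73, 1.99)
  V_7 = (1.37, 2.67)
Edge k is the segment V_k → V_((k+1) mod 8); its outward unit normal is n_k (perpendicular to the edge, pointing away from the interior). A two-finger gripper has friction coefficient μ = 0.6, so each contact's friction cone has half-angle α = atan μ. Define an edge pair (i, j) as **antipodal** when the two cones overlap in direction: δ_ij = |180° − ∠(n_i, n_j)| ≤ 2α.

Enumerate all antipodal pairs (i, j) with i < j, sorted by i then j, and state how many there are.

α = atan 0.6 = 30.96°;  2α = 61.93°
n_0 = (-0.7497, +0.6618)
n_1 = (-0.9862, +0.1657)
n_2 = (-0.4191, -0.9080)
n_3 = (+0.6441, -0.7649)
n_4 = (+0.9919, -0.1272)
n_5 = (+0.8779, +0.4789)
n_6 = (+0.4472, +0.8944)
n_7 = (-0.1848, +0.9828)
  (0,1): δ = 148.10°  ·
  (0,2): δ = 73.34°  ·
  (0,3): δ = 8.46°  ✓
  (0,4): δ = 34.13°  ✓
  (0,5): δ = 70.05°  ·
  (0,6): δ = 104.87°  ·
  (0,7): δ = 142.09°  ·
  (1,2): δ = 105.23°  ·
  (1,3): δ = 40.36°  ✓
  (1,4): δ = 2.23°  ✓
  (1,5): δ = 38.15°  ✓
  (1,6): δ = 72.98°  ·
  (1,7): δ = 110.19°  ·
  (2,3): δ = 115.12°  ·
  (2,4): δ = 72.53°  ·
  (2,5): δ = 36.61°  ✓
  (2,6): δ = 1.79°  ✓
  (2,7): δ = 35.43°  ✓
  (3,4): δ = 137.41°  ·
  (3,5): δ = 101.49°  ·
  (3,6): δ = 66.67°  ·
  (3,7): δ = 29.45°  ✓
  (4,5): δ = 144.08°  ·
  (4,6): δ = 109.26°  ·
  (4,7): δ = 72.04°  ·
  (5,6): δ = 145.18°  ·
  (5,7): δ = 107.96°  ·
  (6,7): δ = 142.78°  ·
antipodal pairs: 9

count = 9; pairs: (0,3), (0,4), (1,3), (1,4), (1,5), (2,5), (2,6), (2,7), (3,7)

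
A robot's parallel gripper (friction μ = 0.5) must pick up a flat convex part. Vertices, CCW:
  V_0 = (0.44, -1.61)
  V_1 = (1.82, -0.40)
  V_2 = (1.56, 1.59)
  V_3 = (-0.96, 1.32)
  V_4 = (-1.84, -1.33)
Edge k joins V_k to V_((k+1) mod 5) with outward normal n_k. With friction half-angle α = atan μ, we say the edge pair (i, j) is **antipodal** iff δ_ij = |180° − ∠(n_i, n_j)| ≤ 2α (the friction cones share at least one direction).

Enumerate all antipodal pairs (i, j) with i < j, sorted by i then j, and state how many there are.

count = 4; pairs: (0,2), (0,3), (1,3), (2,4)

α = atan 0.5 = 26.57°;  2α = 53.13°
n_0 = (+0.6593, -0.7519)
n_1 = (+0.9916, +0.1296)
n_2 = (-0.1065, +0.9943)
n_3 = (-0.9490, +0.3152)
n_4 = (-0.1219, -0.9925)
  (0,1): δ = 123.80°  ·
  (0,2): δ = 35.13°  ✓
  (0,3): δ = 30.39°  ✓
  (0,4): δ = 131.75°  ·
  (1,2): δ = 91.33°  ·
  (1,3): δ = 25.81°  ✓
  (1,4): δ = 75.56°  ·
  (2,3): δ = 114.49°  ·
  (2,4): δ = 13.12°  ✓
  (3,4): δ = 78.63°  ·
antipodal pairs: 4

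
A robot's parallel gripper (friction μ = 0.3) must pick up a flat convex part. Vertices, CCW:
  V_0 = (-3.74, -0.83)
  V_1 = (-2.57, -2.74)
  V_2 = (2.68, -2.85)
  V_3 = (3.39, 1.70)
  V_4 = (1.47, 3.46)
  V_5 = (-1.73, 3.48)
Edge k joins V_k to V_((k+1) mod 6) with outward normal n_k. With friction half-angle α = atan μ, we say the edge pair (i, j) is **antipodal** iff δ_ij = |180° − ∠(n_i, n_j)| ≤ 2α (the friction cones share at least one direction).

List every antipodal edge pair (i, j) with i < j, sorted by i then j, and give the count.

count = 3; pairs: (0,3), (1,4), (2,5)

α = atan 0.3 = 16.70°;  2α = 33.40°
n_0 = (-0.8527, -0.5224)
n_1 = (-0.0209, -0.9998)
n_2 = (+0.9880, -0.1542)
n_3 = (+0.6757, +0.7372)
n_4 = (+0.0062, +1.0000)
n_5 = (-0.9063, +0.4227)
  (0,1): δ = 122.69°  ·
  (0,2): δ = 40.36°  ·
  (0,3): δ = 16.00°  ✓
  (0,4): δ = 58.15°  ·
  (0,5): δ = 123.51°  ·
  (1,2): δ = 97.67°  ·
  (1,3): δ = 41.31°  ·
  (1,4): δ = 0.84°  ✓
  (1,5): δ = 66.20°  ·
  (2,3): δ = 123.64°  ·
  (2,4): δ = 81.49°  ·
  (2,5): δ = 16.13°  ✓
  (3,4): δ = 137.85°  ·
  (3,5): δ = 72.49°  ·
  (4,5): δ = 114.64°  ·
antipodal pairs: 3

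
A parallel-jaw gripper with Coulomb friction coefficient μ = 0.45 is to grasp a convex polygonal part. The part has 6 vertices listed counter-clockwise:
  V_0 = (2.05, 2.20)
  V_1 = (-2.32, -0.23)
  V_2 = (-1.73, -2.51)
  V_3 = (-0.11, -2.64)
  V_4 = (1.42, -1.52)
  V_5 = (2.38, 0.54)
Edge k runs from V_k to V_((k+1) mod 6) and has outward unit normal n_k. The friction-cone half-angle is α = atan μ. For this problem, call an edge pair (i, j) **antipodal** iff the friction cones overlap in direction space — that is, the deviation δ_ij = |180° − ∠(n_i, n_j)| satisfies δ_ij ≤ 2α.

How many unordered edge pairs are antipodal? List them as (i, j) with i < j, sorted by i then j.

count = 5; pairs: (0,2), (0,3), (0,4), (1,4), (1,5)

α = atan 0.45 = 24.23°;  2α = 48.46°
n_0 = (-0.4860, +0.8740)
n_1 = (-0.9681, -0.2505)
n_2 = (-0.0800, -0.9968)
n_3 = (+0.5907, -0.8069)
n_4 = (+0.9064, -0.4224)
n_5 = (+0.9808, +0.1950)
  (0,1): δ = 104.57°  ·
  (0,2): δ = 33.66°  ✓
  (0,3): δ = 7.13°  ✓
  (0,4): δ = 35.94°  ✓
  (0,5): δ = 72.17°  ·
  (1,2): δ = 109.10°  ·
  (1,3): δ = 68.30°  ·
  (1,4): δ = 39.49°  ✓
  (1,5): δ = 3.26°  ✓
  (2,3): δ = 139.21°  ·
  (2,4): δ = 110.40°  ·
  (2,5): δ = 74.17°  ·
  (3,4): δ = 151.19°  ·
  (3,5): δ = 114.96°  ·
  (4,5): δ = 143.77°  ·
antipodal pairs: 5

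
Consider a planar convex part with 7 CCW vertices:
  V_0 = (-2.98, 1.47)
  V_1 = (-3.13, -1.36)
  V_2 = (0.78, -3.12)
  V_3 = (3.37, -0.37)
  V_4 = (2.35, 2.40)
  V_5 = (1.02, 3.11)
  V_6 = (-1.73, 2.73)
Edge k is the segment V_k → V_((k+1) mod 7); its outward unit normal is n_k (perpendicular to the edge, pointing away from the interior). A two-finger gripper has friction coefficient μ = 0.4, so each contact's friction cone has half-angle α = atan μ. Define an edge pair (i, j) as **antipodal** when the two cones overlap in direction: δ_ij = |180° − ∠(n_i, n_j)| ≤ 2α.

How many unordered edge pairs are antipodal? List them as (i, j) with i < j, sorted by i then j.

α = atan 0.4 = 21.80°;  2α = 43.60°
n_0 = (-0.9986, +0.0529)
n_1 = (-0.4105, -0.9119)
n_2 = (+0.7280, -0.6856)
n_3 = (+0.9384, +0.3455)
n_4 = (+0.4709, +0.8822)
n_5 = (-0.1369, +0.9906)
n_6 = (-0.7099, +0.7043)
  (0,1): δ = 111.20°  ·
  (0,2): δ = 40.25°  ✓
  (0,3): δ = 23.25°  ✓
  (0,4): δ = 64.94°  ·
  (0,5): δ = 100.90°  ·
  (0,6): δ = 138.26°  ·
  (1,2): δ = 109.05°  ·
  (1,3): δ = 45.55°  ·
  (1,4): δ = 3.86°  ✓
  (1,5): δ = 32.10°  ✓
  (1,6): δ = 69.46°  ·
  (2,3): δ = 116.50°  ·
  (2,4): δ = 74.81°  ·
  (2,5): δ = 38.85°  ✓
  (2,6): δ = 1.49°  ✓
  (3,4): δ = 138.31°  ·
  (3,5): δ = 102.35°  ·
  (3,6): δ = 64.99°  ·
  (4,5): δ = 144.04°  ·
  (4,6): δ = 106.68°  ·
  (5,6): δ = 142.64°  ·
antipodal pairs: 6

count = 6; pairs: (0,2), (0,3), (1,4), (1,5), (2,5), (2,6)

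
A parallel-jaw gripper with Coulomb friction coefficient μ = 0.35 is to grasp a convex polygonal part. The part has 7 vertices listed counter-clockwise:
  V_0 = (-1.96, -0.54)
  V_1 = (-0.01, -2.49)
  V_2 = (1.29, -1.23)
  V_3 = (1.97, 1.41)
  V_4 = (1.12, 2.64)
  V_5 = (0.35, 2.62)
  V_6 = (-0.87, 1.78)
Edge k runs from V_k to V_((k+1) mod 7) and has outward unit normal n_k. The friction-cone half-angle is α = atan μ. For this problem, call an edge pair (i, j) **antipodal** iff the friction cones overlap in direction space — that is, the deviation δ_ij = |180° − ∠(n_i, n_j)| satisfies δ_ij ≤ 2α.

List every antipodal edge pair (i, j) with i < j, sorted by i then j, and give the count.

α = atan 0.35 = 19.29°;  2α = 38.58°
n_0 = (-0.7071, -0.7071)
n_1 = (+0.6960, -0.7181)
n_2 = (+0.9684, -0.2494)
n_3 = (+0.8227, +0.5685)
n_4 = (-0.0260, +0.9997)
n_5 = (-0.5671, +0.8236)
n_6 = (-0.9051, +0.4252)
  (0,1): δ = 90.90°  ·
  (0,2): δ = 59.44°  ·
  (0,3): δ = 10.35°  ✓
  (0,4): δ = 46.49°  ·
  (0,5): δ = 79.55°  ·
  (0,6): δ = 109.83°  ·
  (1,2): δ = 148.55°  ·
  (1,3): δ = 99.46°  ·
  (1,4): δ = 42.62°  ·
  (1,5): δ = 9.56°  ✓
  (1,6): δ = 20.73°  ✓
  (2,3): δ = 130.91°  ·
  (2,4): δ = 74.07°  ·
  (2,5): δ = 41.01°  ·
  (2,6): δ = 10.72°  ✓
  (3,4): δ = 123.16°  ·
  (3,5): δ = 90.10°  ·
  (3,6): δ = 59.81°  ·
  (4,5): δ = 146.94°  ·
  (4,6): δ = 116.65°  ·
  (5,6): δ = 149.71°  ·
antipodal pairs: 4

count = 4; pairs: (0,3), (1,5), (1,6), (2,6)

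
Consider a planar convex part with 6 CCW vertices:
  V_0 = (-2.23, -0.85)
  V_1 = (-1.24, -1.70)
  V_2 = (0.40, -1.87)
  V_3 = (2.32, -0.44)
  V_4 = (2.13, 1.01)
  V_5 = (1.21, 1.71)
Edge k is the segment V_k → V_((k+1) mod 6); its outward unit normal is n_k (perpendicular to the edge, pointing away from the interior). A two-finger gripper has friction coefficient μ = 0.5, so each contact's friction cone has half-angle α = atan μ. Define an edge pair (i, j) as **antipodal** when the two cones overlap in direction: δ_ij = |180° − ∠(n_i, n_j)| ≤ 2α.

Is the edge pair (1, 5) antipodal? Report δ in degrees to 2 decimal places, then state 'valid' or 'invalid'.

δ = 42.57°, valid

α = atan 0.5 = 26.57°;  2α = 53.13°
edge 1: e_1 = (+1.64, -0.17);  n_1 = (-0.1031, -0.9947)
edge 5: e_5 = (-3.44, -2.56);  n_5 = (-0.5970, +0.8022)
∠(n_1, n_5) = 137.43°
δ = |180° − 137.43°| = 42.57°
42.57° ≤ 2α = 53.13°  →  valid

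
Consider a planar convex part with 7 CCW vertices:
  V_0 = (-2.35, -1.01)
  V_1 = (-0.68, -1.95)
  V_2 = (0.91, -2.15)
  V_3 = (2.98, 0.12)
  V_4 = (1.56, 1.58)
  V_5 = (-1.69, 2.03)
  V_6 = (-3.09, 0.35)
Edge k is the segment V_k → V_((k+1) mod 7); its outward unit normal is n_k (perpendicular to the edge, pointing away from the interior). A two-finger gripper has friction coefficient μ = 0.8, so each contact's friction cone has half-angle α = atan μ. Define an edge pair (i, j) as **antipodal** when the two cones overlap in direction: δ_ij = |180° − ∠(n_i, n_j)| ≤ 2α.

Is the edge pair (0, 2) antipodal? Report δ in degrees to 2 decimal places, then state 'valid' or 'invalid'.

α = atan 0.8 = 38.66°;  2α = 77.32°
edge 0: e_0 = (+1.67, -0.94);  n_0 = (-0.4905, -0.8714)
edge 2: e_2 = (+2.07, +2.27);  n_2 = (+0.7389, -0.6738)
∠(n_0, n_2) = 77.01°
δ = |180° − 77.01°| = 102.99°
102.99° > 2α = 77.32°  →  invalid

δ = 102.99°, invalid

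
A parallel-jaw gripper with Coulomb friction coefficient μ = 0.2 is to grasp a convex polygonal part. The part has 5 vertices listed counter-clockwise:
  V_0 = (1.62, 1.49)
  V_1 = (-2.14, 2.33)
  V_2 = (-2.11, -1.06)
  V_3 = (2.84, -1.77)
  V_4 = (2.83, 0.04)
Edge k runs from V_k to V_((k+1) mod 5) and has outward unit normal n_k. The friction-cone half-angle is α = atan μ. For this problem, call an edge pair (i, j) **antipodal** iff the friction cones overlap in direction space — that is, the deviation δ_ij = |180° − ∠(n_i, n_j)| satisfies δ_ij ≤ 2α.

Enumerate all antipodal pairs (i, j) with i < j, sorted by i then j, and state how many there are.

count = 2; pairs: (0,2), (1,3)

α = atan 0.2 = 11.31°;  2α = 22.62°
n_0 = (+0.2180, +0.9759)
n_1 = (-1.0000, -0.0088)
n_2 = (-0.1420, -0.9899)
n_3 = (+1.0000, +0.0055)
n_4 = (+0.7678, +0.6407)
  (0,1): δ = 76.90°  ·
  (0,2): δ = 4.43°  ✓
  (0,3): δ = 102.91°  ·
  (0,4): δ = 142.44°  ·
  (1,2): δ = 98.67°  ·
  (1,3): δ = 0.19°  ✓
  (1,4): δ = 39.34°  ·
  (2,3): δ = 81.52°  ·
  (2,4): δ = 41.99°  ·
  (3,4): δ = 140.47°  ·
antipodal pairs: 2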